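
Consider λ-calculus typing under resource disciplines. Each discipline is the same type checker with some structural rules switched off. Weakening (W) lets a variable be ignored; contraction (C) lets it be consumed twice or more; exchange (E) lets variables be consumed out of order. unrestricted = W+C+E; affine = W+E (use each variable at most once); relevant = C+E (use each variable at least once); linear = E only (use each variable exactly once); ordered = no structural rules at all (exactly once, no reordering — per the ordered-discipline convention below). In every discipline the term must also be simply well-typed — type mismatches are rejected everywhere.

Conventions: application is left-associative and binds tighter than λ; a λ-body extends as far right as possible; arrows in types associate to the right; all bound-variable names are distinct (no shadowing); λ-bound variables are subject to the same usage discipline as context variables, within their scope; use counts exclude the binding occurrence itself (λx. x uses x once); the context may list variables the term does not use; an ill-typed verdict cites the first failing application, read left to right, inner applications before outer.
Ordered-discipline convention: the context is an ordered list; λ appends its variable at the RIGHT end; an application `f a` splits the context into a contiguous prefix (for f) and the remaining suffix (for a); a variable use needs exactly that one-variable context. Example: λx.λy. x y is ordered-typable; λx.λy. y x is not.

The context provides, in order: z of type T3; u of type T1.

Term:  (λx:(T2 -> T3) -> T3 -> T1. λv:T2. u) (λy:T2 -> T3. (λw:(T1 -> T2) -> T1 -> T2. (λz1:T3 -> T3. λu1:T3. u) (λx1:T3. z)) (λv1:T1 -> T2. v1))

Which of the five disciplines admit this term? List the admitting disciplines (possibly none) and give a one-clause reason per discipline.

accepted by: unrestricted
use counts: z ×1, u ×2, x (λ-bound) ×0, v (λ-bound) ×0, y (λ-bound) ×0, w (λ-bound) ×0, z1 (λ-bound) ×0, u1 (λ-bound) ×0, x1 (λ-bound) ×0, v1 (λ-bound) ×1
uses in reading order: u, u, z, v1
typing: well-typed — term : T2 -> T1
ordered ✗ (needs contraction — u ×2; x, v, y, w, z1, u1, x1 never used (weakening))
linear ✗ (needs contraction — u ×2; x, v, y, w, z1, u1, x1 never used (weakening))
affine ✗ (needs contraction — u ×2)
relevant ✗ (x, v, y, w, z1, u1, x1 never used (weakening))
unrestricted ✓ (typability at T2 -> T1 is all that's needed)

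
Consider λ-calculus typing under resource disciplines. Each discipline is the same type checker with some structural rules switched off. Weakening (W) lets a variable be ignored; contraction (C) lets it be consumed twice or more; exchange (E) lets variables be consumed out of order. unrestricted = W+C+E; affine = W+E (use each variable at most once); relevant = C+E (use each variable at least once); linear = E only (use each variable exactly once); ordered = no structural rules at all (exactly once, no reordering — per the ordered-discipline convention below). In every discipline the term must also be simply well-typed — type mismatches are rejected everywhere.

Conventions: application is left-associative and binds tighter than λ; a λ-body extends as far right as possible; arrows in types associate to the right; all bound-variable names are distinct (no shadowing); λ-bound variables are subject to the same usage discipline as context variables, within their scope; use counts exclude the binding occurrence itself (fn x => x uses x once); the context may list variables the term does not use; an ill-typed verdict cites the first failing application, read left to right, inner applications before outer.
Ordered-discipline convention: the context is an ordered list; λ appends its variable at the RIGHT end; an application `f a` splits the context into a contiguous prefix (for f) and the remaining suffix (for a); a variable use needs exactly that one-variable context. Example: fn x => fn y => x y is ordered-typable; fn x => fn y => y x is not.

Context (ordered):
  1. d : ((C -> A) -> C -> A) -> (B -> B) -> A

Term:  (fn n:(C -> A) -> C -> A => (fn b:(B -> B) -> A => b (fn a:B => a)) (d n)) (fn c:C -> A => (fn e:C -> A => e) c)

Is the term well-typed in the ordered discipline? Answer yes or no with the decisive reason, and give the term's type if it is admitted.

yes — d, n, b, a, c, e: once each, no exchange needed; term : A
use counts: d: 1×, n [bound]: 1×, b [bound]: 1×, a [bound]: 1×, c [bound]: 1×, e [bound]: 1×
uses in reading order: b, a, d, n, e, c
typing: ✓ — A
summary: ordered ✓; linear ✓; affine ✓; relevant ✓; unrestricted ✓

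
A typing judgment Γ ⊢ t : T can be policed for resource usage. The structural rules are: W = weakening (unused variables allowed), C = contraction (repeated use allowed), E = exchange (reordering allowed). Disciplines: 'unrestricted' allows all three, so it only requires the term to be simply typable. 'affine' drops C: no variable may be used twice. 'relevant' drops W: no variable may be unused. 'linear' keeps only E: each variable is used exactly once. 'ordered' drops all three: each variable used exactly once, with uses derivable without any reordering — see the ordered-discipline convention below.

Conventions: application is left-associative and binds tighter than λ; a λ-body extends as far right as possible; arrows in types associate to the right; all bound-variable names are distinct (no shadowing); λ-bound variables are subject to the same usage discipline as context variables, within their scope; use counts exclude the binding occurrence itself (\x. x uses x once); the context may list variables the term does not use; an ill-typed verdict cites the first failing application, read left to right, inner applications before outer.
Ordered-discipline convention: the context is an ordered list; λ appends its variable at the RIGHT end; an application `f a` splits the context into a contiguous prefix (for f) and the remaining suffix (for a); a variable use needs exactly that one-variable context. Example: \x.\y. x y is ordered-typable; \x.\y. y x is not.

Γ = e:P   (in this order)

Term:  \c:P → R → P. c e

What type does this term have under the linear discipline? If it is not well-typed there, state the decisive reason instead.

term : (P → R → P) → R → P
use counts: e ×1, c [bound] ×1
order of uses: c, e
typing: well-typed at (P → R → P) → R → P
per-discipline verdicts: ordered ✗ · linear ✓ · affine ✓ · relevant ✓ · unrestricted ✓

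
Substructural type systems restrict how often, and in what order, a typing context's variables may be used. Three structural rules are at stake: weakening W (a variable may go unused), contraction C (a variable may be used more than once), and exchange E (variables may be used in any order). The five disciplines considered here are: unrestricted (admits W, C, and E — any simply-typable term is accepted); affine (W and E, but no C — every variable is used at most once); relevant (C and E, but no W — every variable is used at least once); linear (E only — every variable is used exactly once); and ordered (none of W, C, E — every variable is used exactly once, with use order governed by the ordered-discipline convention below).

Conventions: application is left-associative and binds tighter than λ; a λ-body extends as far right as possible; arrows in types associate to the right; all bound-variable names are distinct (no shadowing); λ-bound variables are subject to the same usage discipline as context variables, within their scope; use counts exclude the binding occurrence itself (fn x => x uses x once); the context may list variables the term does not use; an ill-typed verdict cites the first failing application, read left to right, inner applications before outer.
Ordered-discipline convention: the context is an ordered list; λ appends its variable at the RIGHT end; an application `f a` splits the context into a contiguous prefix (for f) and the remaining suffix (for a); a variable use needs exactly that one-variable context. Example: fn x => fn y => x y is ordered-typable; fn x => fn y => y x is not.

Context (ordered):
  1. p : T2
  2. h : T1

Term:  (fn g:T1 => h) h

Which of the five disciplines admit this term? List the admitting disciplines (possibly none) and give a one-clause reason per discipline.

admitting disciplines: unrestricted
counts: p ×0, h ×2, g (λ-bound) ×0
order of uses: h, h
typing: the term checks, with type T1
ordered ✗ (needs contraction — h ×2; p, g left unused)
linear ✗ (needs contraction — h ×2; p, g left unused)
affine ✗ (needs contraction — h ×2)
relevant ✗ (p, g left unused)
unrestricted ✓ (typability at T1 is all that's needed)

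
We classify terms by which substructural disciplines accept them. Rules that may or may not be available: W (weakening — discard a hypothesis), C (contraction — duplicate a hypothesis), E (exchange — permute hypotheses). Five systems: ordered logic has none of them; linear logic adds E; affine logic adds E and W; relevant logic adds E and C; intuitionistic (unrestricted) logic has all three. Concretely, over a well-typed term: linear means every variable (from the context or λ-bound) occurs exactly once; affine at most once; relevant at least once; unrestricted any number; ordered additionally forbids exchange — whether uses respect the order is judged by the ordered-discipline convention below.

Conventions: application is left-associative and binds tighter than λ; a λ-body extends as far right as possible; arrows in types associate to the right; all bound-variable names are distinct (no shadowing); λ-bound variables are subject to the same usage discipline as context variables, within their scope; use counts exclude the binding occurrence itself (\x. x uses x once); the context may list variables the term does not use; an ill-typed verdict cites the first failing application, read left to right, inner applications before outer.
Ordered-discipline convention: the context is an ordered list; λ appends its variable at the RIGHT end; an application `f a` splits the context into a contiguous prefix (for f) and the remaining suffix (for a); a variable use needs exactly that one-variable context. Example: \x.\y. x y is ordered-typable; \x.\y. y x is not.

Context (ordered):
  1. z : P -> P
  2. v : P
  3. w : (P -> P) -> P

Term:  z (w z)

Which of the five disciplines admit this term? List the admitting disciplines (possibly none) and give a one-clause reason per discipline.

admitted in: unrestricted
counts: z: 2; v: 0; w: 1
order of uses: z, w, z
typing: well-typed — term : P
ordered: ✗ — repeated use of z ×2; needs weakening: v unused
linear: ✗ — repeated use of z ×2; needs weakening: v unused
affine: ✗ — repeated use of z ×2
relevant: ✗ — needs weakening: v unused
unrestricted: ✓ — type-checks (P) and nothing is barred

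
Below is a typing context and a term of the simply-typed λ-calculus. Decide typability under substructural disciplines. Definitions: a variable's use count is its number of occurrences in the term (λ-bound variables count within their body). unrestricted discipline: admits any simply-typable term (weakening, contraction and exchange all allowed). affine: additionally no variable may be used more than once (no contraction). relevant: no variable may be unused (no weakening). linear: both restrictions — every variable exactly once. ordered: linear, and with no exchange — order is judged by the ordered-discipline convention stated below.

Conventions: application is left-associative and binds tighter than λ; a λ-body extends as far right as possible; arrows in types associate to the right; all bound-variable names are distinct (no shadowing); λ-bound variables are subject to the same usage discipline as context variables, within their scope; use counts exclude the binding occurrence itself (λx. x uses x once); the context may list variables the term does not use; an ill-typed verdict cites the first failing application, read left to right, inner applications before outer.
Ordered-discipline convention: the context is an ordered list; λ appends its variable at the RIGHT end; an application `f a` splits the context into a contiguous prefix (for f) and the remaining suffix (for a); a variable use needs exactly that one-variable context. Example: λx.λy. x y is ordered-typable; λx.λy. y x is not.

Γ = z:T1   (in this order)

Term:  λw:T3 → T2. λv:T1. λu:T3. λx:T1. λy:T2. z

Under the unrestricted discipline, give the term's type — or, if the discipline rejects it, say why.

term : (T3 → T2) → T1 → T3 → T1 → T2 → T1
use counts: z=1; w (λ-bound)=0; v (λ-bound)=0; u (λ-bound)=0; x (λ-bound)=0; y (λ-bound)=0
order of uses: z
typing: the term checks, with type (T3 → T2) → T1 → T3 → T1 → T2 → T1
summary: ordered ✗ | linear ✗ | affine ✓ | relevant ✗ | unrestricted ✓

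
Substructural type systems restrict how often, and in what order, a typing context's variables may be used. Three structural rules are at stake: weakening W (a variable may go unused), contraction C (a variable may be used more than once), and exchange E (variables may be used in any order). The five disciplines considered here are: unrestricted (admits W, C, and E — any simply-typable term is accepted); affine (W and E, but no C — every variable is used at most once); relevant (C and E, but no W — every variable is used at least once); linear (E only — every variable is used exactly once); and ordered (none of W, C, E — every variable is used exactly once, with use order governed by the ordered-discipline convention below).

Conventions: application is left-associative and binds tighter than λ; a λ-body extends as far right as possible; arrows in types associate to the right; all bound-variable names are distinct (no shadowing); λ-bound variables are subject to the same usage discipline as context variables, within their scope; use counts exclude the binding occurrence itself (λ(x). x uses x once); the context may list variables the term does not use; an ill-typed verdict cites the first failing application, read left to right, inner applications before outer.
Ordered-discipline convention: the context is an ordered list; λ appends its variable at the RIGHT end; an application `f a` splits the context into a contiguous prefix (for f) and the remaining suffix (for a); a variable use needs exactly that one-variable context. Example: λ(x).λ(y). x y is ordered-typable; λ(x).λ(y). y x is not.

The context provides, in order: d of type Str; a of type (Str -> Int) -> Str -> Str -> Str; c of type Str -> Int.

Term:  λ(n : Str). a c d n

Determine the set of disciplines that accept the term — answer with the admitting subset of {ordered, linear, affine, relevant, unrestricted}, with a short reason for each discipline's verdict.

admitting disciplines: linear, affine, relevant, unrestricted
usage: d: 1×, a: 1×, c: 1×, n (λ-bound): 1×
use order (left to right): a, c, d, n
typing: the term checks, with type Str -> Str
ordered: ✗ — no ordered split (uses run a, c, d, n)
linear: ✓ — d, a, c, n: one use apiece
affine: ✓ — at most one use each (d, a, c, n)
relevant: ✓ — d, a, c, n: all used, weakening unneeded
unrestricted: ✓ — well-typed at Str -> Str; no restrictions here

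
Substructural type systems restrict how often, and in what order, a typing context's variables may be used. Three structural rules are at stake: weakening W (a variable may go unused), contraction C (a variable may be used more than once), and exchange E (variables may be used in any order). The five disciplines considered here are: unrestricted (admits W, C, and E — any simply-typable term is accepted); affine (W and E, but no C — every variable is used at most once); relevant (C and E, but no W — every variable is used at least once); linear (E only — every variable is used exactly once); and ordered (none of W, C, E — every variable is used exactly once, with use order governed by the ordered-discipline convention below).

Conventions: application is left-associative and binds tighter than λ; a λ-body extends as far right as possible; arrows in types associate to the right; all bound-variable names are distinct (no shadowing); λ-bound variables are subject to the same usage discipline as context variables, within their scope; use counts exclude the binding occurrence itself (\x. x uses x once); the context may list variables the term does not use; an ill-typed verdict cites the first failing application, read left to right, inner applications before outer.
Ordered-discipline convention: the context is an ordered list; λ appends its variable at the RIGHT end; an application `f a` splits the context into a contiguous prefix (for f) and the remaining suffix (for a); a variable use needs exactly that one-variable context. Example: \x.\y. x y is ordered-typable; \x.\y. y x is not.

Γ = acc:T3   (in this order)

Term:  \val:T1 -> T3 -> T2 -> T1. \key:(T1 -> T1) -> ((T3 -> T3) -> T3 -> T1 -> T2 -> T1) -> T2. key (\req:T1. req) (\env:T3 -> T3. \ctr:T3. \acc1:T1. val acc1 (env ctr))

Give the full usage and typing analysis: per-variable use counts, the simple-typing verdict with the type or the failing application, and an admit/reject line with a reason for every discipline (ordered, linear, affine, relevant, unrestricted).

use counts: acc: 0×; val (bound): 1×; key (bound): 1×; req (bound): 1×; env (bound): 1×; ctr (bound): 1×; acc1 (bound): 1×
uses in reading order: key, req, val, acc1, env, ctr
typing: well-typed — term : (T1 -> T3 -> T2 -> T1) -> ((T1 -> T1) -> ((T3 -> T3) -> T3 -> T1 -> T2 -> T1) -> T2) -> T2
ordered: ✗ — unused: acc — weakening required
linear: ✗ — unused: acc — weakening required
affine: ✓ — none of acc, val, key, req, env, ctr, acc1 used more than once
relevant: ✗ — unused: acc — weakening required
unrestricted: ✓ — simply typable at (T1 -> T3 -> T2 -> T1) -> ((T1 -> T1) -> ((T3 -> T3) -> T3 -> T1 -> T2 -> T1) -> T2) -> T2; W, C, E all held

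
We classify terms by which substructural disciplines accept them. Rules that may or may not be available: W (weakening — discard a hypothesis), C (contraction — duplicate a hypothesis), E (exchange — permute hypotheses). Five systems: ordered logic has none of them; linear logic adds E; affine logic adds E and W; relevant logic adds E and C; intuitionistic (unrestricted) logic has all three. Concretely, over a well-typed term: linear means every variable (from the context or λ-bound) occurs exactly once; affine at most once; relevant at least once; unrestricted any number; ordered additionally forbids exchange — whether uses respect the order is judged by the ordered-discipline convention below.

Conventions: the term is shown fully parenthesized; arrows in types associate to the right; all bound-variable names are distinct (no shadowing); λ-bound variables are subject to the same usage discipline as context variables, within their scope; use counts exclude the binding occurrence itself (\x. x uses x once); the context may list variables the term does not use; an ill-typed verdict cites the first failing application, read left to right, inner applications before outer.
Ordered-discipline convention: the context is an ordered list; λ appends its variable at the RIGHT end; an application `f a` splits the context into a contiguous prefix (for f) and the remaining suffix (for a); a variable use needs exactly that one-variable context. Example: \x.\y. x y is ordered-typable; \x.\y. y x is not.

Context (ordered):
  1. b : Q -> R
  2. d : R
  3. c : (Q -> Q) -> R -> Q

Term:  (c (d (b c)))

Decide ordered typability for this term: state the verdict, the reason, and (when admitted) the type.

no — not simply typable
counts: b ×1, d ×1, c ×2
uses in reading order: c, d, b, c
typing: ill-typed: argument of type (Q -> Q) -> R -> Q where Q is required
summary: ordered ✗ · linear ✗ · affine ✗ · relevant ✗ · unrestricted ✗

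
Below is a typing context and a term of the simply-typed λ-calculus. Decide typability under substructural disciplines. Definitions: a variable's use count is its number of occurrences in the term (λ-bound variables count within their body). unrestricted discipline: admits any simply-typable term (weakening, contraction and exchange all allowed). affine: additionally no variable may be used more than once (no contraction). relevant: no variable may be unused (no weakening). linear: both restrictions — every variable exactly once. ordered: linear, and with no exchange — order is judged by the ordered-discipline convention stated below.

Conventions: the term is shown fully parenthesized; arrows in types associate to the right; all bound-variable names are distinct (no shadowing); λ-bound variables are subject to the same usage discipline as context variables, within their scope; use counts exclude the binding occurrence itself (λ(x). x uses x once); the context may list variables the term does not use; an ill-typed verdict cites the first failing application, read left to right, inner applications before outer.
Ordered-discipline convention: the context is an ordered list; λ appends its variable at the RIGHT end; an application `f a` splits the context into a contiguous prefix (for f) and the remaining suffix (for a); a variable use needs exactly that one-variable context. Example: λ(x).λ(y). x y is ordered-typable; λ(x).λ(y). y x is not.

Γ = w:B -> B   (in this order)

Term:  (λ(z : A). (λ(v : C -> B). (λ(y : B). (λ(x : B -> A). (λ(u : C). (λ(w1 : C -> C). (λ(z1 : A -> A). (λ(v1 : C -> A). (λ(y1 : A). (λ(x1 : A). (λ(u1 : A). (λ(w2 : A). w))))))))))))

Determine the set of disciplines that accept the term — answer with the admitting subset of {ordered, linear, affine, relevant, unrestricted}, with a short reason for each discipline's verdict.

accepted by: affine, unrestricted
usage: w: 1×, z (bound): 0×, v (bound): 0×, y (bound): 0×, x (bound): 0×, u (bound): 0×, w1 (bound): 0×, z1 (bound): 0×, v1 (bound): 0×, y1 (bound): 0×, x1 (bound): 0×, u1 (bound): 0×, w2 (bound): 0×
left-to-right use order: w
typing: ✓ — A -> (C -> B) -> B -> (B -> A) -> C -> (C -> C) -> (A -> A) -> (C -> A) -> A -> A -> A -> A -> B -> B
ordered ✗ (needs weakening: z, v, y, x, u, w1, z1, v1, y1, x1, u1, w2 unused)
linear ✗ (needs weakening: z, v, y, x, u, w1, z1, v1, y1, x1, u1, w2 unused)
affine ✓ (no duplicate uses among w, z, v, y, x, u, w1, z1, v1, y1, x1, u1, w2)
relevant ✗ (needs weakening: z, v, y, x, u, w1, z1, v1, y1, x1, u1, w2 unused)
unrestricted ✓ (simply typable at A -> (C -> B) -> B -> (B -> A) -> C -> (C -> C) -> (A -> A) -> (C -> A) -> A -> A -> A -> A -> B -> B; W, C, E all held)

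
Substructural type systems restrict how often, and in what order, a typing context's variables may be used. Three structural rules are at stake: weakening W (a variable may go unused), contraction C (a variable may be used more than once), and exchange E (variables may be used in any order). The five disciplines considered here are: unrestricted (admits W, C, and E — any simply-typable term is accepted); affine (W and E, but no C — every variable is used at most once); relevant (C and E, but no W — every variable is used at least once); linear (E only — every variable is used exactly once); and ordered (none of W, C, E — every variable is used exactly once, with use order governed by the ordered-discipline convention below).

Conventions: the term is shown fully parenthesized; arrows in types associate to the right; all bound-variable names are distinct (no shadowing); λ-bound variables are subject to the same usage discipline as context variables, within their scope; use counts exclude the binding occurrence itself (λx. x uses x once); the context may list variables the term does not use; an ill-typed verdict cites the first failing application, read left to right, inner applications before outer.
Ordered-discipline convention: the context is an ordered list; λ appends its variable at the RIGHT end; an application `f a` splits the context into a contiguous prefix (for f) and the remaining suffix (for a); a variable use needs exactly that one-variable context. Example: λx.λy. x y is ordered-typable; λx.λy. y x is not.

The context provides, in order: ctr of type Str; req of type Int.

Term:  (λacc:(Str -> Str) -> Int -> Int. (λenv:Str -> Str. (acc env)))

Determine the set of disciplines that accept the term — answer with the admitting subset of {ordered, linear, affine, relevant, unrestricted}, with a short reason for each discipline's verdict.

admitted by: affine, unrestricted
use counts: ctr=0; req=0; acc (λ-bound)=1; env (λ-bound)=1
left-to-right use order: acc, env
typing: well-typed — term : ((Str -> Str) -> Int -> Int) -> (Str -> Str) -> Int -> Int
ordered: ✗, ctr, req left unused
linear: ✗, ctr, req left unused
affine: ✓, none of ctr, req, acc, env used more than once
relevant: ✗, ctr, req left unused
unrestricted: ✓, typability at ((Str -> Str) -> Int -> Int) -> (Str -> Str) -> Int -> Int is all that's needed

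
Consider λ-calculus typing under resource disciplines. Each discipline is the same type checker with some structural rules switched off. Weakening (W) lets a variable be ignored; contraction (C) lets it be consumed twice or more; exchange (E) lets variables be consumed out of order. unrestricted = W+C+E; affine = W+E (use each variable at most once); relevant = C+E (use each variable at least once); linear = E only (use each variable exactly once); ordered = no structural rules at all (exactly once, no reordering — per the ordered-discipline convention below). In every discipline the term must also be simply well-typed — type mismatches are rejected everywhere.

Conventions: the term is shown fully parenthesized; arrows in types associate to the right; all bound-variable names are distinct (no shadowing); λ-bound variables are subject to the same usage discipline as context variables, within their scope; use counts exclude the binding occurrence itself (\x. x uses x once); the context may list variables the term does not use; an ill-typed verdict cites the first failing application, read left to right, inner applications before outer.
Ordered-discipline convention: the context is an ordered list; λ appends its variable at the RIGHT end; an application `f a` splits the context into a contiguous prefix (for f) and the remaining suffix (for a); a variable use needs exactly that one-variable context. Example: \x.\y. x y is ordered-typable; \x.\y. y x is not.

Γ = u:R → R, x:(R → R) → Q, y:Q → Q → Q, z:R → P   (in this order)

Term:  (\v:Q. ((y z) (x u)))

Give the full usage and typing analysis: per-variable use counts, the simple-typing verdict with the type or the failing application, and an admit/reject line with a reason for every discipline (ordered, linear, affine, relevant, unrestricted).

use counts: u: 1; x: 1; y: 1; z: 1; v (bound): 0
use order (left to right): y, z, x, u
typing: ill-typed: a function awaiting Q gets R → P
ordered: ✗, not simply typable
linear: ✗, fails simple typing
affine: ✗, a type mismatch blocks all five
relevant: ✗, the type mismatch rejects it
unrestricted: ✗, not simply typable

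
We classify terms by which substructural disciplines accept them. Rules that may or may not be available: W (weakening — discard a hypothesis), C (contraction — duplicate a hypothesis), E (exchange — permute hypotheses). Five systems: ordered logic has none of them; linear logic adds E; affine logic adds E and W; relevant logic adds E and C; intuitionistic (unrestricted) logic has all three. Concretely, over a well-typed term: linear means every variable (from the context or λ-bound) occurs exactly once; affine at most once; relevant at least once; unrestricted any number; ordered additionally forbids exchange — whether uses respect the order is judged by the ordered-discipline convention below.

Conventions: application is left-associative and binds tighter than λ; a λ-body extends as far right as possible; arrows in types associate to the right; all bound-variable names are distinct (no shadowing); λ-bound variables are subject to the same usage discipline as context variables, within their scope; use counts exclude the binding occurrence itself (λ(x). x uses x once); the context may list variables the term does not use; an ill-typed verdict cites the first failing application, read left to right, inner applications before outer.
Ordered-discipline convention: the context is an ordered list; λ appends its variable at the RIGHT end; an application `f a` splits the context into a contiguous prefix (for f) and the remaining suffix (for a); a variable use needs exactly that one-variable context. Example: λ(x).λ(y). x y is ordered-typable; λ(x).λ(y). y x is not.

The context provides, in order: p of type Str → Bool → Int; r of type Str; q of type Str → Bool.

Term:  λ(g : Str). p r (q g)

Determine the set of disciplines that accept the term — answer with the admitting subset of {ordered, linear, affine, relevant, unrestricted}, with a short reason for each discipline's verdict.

admitted in: ordered, linear, affine, relevant, unrestricted
counts: p ×1; r ×1; q ×1; g (bound) ×1
left-to-right use order: p, r, q, g
typing: the term checks, with type Str → Int
ordered: ✓, p, r, q, g once each; derivable with no W/C/E
linear: ✓, p, r, q, g: one use apiece
affine: ✓, none of p, r, q, g used more than once
relevant: ✓, p, r, q, g: all used, weakening unneeded
unrestricted: ✓, typability at Str → Int is all that's needed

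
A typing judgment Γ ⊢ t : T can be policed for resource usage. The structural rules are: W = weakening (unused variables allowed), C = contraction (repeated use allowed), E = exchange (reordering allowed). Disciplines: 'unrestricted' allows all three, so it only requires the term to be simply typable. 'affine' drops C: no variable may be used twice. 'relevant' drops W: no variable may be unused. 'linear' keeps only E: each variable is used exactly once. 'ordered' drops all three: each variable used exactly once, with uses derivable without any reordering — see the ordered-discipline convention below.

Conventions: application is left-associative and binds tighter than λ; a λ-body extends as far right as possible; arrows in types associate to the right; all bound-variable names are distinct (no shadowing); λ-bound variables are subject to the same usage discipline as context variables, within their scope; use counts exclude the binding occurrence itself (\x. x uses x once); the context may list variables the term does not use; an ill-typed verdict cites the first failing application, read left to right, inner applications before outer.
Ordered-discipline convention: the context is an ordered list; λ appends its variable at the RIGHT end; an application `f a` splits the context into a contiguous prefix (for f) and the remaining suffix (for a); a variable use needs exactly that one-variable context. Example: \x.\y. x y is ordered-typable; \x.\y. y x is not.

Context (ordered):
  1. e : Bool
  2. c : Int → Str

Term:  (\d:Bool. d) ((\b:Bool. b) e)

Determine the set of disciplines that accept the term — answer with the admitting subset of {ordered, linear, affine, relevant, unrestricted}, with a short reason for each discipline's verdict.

accepted by: affine, unrestricted
counts: e: 1×, c: 0×, d (bound): 1×, b (bound): 1×
left-to-right use order: d, b, e
typing: well-typed — term : Bool
ordered: ✗, c never used (weakening)
linear: ✗, c never used (weakening)
affine: ✓, e, c, d, b: no repeats, contraction unneeded
relevant: ✗, c never used (weakening)
unrestricted: ✓, type-checks (Bool) and nothing is barred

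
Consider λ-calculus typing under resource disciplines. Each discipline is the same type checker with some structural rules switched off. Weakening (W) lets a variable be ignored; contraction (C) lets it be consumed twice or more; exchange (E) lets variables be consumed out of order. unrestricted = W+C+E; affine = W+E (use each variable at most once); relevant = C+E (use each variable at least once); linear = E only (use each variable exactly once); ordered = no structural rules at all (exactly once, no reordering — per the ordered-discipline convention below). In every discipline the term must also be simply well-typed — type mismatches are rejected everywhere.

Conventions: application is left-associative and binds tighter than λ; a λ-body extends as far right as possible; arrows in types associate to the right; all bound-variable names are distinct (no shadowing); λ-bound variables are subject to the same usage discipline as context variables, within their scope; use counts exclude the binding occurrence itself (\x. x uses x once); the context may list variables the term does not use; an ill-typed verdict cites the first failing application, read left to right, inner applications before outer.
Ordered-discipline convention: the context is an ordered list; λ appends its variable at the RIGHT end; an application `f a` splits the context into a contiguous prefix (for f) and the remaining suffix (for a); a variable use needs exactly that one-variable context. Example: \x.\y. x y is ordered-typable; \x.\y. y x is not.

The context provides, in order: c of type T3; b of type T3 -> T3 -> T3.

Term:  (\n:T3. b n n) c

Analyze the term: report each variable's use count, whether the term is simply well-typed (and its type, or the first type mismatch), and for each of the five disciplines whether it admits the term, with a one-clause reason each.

use counts: c: 1×; b: 1×; n [bound]: 2×
left-to-right use order: b, n, n, c
typing: well-typed at T3
ordered: ✗ — needs contraction — n ×2
linear: ✗ — needs contraction — n ×2
affine: ✗ — needs contraction — n ×2
relevant: ✓ — none of c, b, n goes unused
unrestricted: ✓ — simply typable at T3; W, C, E all held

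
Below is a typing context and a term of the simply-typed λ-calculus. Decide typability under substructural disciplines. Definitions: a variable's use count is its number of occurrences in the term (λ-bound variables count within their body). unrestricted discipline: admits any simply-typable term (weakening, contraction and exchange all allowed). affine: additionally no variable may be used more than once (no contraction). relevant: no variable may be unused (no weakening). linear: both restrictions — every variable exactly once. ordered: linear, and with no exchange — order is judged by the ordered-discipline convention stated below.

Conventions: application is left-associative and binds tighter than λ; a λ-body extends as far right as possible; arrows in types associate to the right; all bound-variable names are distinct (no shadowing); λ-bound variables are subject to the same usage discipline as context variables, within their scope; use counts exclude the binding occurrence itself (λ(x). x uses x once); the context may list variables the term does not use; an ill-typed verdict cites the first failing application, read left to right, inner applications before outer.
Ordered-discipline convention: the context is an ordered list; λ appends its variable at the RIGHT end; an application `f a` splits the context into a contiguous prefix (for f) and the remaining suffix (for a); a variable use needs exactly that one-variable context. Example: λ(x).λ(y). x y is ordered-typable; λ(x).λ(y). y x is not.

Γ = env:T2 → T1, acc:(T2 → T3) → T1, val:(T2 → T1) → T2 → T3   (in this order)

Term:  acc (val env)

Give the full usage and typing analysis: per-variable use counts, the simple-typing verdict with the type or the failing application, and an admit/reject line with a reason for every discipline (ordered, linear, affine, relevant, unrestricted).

usage: env: 1; acc: 1; val: 1
left-to-right use order: acc, val, env
typing: the term checks, with type T1
ordered: ✗, use order acc, val, env needs exchange
linear: ✓, single use per variable (env, acc, val)
affine: ✓, no duplicate uses among env, acc, val
relevant: ✓, every one of env, acc, val appears
unrestricted: ✓, simply typable at T1; W, C, E all held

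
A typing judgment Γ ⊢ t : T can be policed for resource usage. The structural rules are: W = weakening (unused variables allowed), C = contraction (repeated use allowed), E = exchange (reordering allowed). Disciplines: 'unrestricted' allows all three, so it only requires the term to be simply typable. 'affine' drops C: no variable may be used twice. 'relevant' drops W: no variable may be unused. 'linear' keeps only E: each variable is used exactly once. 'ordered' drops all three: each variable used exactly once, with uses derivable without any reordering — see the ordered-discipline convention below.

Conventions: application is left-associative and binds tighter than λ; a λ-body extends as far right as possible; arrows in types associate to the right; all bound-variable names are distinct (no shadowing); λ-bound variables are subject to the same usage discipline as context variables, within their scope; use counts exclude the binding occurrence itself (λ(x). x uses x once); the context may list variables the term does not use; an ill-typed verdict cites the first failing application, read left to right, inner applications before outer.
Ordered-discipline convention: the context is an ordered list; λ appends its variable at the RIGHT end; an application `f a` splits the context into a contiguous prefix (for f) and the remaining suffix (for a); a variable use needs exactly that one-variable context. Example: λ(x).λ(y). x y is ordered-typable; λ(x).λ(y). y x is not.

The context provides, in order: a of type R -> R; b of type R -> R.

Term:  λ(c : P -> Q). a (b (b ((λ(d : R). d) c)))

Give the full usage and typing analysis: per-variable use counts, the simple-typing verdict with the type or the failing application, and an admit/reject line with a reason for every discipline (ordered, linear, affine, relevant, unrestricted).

use counts: a: 1, b: 2, c (λ-bound): 1, d (λ-bound): 1
use order (left to right): a, b, b, d, c
typing: ill-typed: an application expects R but receives P -> Q
ordered: ✗ — a type mismatch blocks all five
linear: ✗ — the type mismatch rejects it
affine: ✗ — not simply typable
relevant: ✗ — fails simple typing
unrestricted: ✗ — a type mismatch blocks all five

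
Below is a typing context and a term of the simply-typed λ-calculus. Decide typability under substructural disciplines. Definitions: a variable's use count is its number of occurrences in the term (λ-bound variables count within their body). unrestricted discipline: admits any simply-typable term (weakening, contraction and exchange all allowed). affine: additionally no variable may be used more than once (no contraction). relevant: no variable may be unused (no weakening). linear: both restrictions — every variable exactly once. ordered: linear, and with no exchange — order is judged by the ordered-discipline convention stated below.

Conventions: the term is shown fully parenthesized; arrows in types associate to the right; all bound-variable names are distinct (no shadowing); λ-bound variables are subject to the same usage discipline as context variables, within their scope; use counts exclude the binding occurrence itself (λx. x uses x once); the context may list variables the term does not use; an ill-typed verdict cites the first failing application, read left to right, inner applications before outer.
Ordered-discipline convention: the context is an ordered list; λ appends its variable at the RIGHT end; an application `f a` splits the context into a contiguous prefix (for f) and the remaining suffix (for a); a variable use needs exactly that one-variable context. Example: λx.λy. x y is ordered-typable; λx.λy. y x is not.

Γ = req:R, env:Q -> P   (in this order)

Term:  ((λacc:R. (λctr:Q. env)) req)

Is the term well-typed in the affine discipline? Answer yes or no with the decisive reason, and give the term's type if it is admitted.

yes — req, env, acc, ctr: no repeats, contraction unneeded; term : Q -> Q -> P
usage: req: 1; env: 1; acc (bound): 0; ctr (bound): 0
order of uses: env, req
typing: the term checks, with type Q -> Q -> P
all disciplines: ordered ✗ | linear ✗ | affine ✓ | relevant ✗ | unrestricted ✓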